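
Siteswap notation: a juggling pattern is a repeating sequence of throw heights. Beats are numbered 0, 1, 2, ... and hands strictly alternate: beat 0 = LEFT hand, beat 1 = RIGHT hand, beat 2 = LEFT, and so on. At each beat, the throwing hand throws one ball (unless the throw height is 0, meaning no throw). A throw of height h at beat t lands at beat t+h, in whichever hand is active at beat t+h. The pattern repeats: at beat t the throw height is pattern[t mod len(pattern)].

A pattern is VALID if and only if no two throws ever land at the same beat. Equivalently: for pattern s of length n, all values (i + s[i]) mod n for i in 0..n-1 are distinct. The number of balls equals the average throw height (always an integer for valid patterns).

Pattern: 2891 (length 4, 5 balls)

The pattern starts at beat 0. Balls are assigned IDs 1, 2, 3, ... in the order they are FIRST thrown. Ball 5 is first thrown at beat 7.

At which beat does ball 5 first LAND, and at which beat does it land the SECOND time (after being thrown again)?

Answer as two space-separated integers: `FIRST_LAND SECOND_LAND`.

Beat 0 (L): throw ball1 h=2 -> lands@2:L; in-air after throw: [b1@2:L]
Beat 1 (R): throw ball2 h=8 -> lands@9:R; in-air after throw: [b1@2:L b2@9:R]
Beat 2 (L): throw ball1 h=9 -> lands@11:R; in-air after throw: [b2@9:R b1@11:R]
Beat 3 (R): throw ball3 h=1 -> lands@4:L; in-air after throw: [b3@4:L b2@9:R b1@11:R]
Beat 4 (L): throw ball3 h=2 -> lands@6:L; in-air after throw: [b3@6:L b2@9:R b1@11:R]
Beat 5 (R): throw ball4 h=8 -> lands@13:R; in-air after throw: [b3@6:L b2@9:R b1@11:R b4@13:R]
Beat 6 (L): throw ball3 h=9 -> lands@15:R; in-air after throw: [b2@9:R b1@11:R b4@13:R b3@15:R]
Beat 7 (R): throw ball5 h=1 -> lands@8:L; in-air after throw: [b5@8:L b2@9:R b1@11:R b4@13:R b3@15:R]
Beat 8 (L): throw ball5 h=2 -> lands@10:L; in-air after throw: [b2@9:R b5@10:L b1@11:R b4@13:R b3@15:R]
Beat 9 (R): throw ball2 h=8 -> lands@17:R; in-air after throw: [b5@10:L b1@11:R b4@13:R b3@15:R b2@17:R]
Beat 10 (L): throw ball5 h=9 -> lands@19:R; in-air after throw: [b1@11:R b4@13:R b3@15:R b2@17:R b5@19:R]
Ball 5: thrown@7 h=1 -> first land @8; rethrown@8 h=2 -> second land @10

Answer: 8 10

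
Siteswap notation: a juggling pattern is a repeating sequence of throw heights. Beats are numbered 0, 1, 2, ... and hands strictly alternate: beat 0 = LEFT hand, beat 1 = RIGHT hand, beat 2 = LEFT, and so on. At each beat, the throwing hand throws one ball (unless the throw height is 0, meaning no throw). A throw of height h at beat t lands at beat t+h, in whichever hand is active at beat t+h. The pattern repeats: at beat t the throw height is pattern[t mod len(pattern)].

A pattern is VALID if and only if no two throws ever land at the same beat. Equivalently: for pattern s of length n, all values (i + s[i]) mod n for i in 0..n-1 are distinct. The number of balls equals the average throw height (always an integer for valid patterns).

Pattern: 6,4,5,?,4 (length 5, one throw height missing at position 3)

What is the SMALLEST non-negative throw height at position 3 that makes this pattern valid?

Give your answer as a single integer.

i=0: (0 + 6) mod 5 = 1
i=1: (1 + 4) mod 5 = 0
i=2: (2 + 5) mod 5 = 2
i=3: s[i]=? (unknown)
i=4: (4 + 4) mod 5 = 3
Known residues: [0, 1, 2, 3]; need a permutation of 0..4, so missing residue r = 4
Need (3 + s) mod 5 = 4; smallest s = (4 - 3) mod 5 = 1

Answer: 1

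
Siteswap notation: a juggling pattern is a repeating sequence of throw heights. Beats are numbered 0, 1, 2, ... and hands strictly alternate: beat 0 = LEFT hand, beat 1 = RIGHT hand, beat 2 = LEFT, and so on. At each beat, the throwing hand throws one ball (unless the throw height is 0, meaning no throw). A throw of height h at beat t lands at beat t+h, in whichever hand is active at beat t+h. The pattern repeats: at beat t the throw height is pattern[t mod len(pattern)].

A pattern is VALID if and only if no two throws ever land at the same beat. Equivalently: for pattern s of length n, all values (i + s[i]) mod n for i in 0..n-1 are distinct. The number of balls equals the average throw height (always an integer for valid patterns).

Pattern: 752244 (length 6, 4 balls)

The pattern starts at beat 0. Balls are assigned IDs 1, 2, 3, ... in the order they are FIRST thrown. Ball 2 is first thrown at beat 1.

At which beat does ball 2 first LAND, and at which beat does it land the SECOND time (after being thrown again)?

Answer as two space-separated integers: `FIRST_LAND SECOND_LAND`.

Answer: 6 13

Derivation:
Beat 0 (L): throw ball1 h=7 -> lands@7:R; in-air after throw: [b1@7:R]
Beat 1 (R): throw ball2 h=5 -> lands@6:L; in-air after throw: [b2@6:L b1@7:R]
Beat 2 (L): throw ball3 h=2 -> lands@4:L; in-air after throw: [b3@4:L b2@6:L b1@7:R]
Beat 3 (R): throw ball4 h=2 -> lands@5:R; in-air after throw: [b3@4:L b4@5:R b2@6:L b1@7:R]
Beat 4 (L): throw ball3 h=4 -> lands@8:L; in-air after throw: [b4@5:R b2@6:L b1@7:R b3@8:L]
Beat 5 (R): throw ball4 h=4 -> lands@9:R; in-air after throw: [b2@6:L b1@7:R b3@8:L b4@9:R]
Beat 6 (L): throw ball2 h=7 -> lands@13:R; in-air after throw: [b1@7:R b3@8:L b4@9:R b2@13:R]
Beat 7 (R): throw ball1 h=5 -> lands@12:L; in-air after throw: [b3@8:L b4@9:R b1@12:L b2@13:R]
Beat 8 (L): throw ball3 h=2 -> lands@10:L; in-air after throw: [b4@9:R b3@10:L b1@12:L b2@13:R]
Beat 9 (R): throw ball4 h=2 -> lands@11:R; in-air after throw: [b3@10:L b4@11:R b1@12:L b2@13:R]
Beat 10 (L): throw ball3 h=4 -> lands@14:L; in-air after throw: [b4@11:R b1@12:L b2@13:R b3@14:L]
Beat 11 (R): throw ball4 h=4 -> lands@15:R; in-air after throw: [b1@12:L b2@13:R b3@14:L b4@15:R]
Beat 12 (L): throw ball1 h=7 -> lands@19:R; in-air after throw: [b2@13:R b3@14:L b4@15:R b1@19:R]
Beat 13 (R): throw ball2 h=5 -> lands@18:L; in-air after throw: [b3@14:L b4@15:R b2@18:L b1@19:R]
Ball 2: thrown@1 h=5 -> first land @6; rethrown@6 h=7 -> second land @13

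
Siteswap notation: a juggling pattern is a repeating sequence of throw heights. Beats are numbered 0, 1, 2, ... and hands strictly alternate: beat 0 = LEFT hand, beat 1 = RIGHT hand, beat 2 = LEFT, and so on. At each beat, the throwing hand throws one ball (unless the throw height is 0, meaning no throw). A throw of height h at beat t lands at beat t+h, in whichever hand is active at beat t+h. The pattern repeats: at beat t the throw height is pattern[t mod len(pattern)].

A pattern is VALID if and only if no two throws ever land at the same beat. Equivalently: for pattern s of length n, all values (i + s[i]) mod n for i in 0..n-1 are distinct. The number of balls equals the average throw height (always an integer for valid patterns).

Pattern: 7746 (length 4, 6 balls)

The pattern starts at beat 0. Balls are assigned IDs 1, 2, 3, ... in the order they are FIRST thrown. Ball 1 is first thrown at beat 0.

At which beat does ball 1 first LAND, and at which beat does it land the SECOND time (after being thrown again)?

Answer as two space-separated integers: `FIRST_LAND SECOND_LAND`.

Answer: 7 13

Derivation:
Beat 0 (L): throw ball1 h=7 -> lands@7:R; in-air after throw: [b1@7:R]
Beat 1 (R): throw ball2 h=7 -> lands@8:L; in-air after throw: [b1@7:R b2@8:L]
Beat 2 (L): throw ball3 h=4 -> lands@6:L; in-air after throw: [b3@6:L b1@7:R b2@8:L]
Beat 3 (R): throw ball4 h=6 -> lands@9:R; in-air after throw: [b3@6:L b1@7:R b2@8:L b4@9:R]
Beat 4 (L): throw ball5 h=7 -> lands@11:R; in-air after throw: [b3@6:L b1@7:R b2@8:L b4@9:R b5@11:R]
Beat 5 (R): throw ball6 h=7 -> lands@12:L; in-air after throw: [b3@6:L b1@7:R b2@8:L b4@9:R b5@11:R b6@12:L]
Beat 6 (L): throw ball3 h=4 -> lands@10:L; in-air after throw: [b1@7:R b2@8:L b4@9:R b3@10:L b5@11:R b6@12:L]
Beat 7 (R): throw ball1 h=6 -> lands@13:R; in-air after throw: [b2@8:L b4@9:R b3@10:L b5@11:R b6@12:L b1@13:R]
Beat 8 (L): throw ball2 h=7 -> lands@15:R; in-air after throw: [b4@9:R b3@10:L b5@11:R b6@12:L b1@13:R b2@15:R]
Beat 9 (R): throw ball4 h=7 -> lands@16:L; in-air after throw: [b3@10:L b5@11:R b6@12:L b1@13:R b2@15:R b4@16:L]
Beat 10 (L): throw ball3 h=4 -> lands@14:L; in-air after throw: [b5@11:R b6@12:L b1@13:R b3@14:L b2@15:R b4@16:L]
Beat 11 (R): throw ball5 h=6 -> lands@17:R; in-air after throw: [b6@12:L b1@13:R b3@14:L b2@15:R b4@16:L b5@17:R]
Ball 1: thrown@0 h=7 -> first land @7; rethrown@7 h=6 -> second land @13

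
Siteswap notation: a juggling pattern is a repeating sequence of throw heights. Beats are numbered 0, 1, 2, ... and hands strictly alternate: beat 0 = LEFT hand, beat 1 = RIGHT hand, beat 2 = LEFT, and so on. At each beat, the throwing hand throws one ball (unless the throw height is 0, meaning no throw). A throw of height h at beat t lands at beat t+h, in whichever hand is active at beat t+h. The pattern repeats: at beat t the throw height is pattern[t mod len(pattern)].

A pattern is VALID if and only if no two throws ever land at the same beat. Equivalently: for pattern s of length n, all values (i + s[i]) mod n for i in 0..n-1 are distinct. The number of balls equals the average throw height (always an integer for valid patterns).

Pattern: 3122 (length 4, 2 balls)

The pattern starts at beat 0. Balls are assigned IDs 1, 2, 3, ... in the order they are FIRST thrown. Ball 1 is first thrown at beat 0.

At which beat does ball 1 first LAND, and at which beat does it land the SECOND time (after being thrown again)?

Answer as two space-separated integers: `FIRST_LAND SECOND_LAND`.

Beat 0 (L): throw ball1 h=3 -> lands@3:R; in-air after throw: [b1@3:R]
Beat 1 (R): throw ball2 h=1 -> lands@2:L; in-air after throw: [b2@2:L b1@3:R]
Beat 2 (L): throw ball2 h=2 -> lands@4:L; in-air after throw: [b1@3:R b2@4:L]
Beat 3 (R): throw ball1 h=2 -> lands@5:R; in-air after throw: [b2@4:L b1@5:R]
Beat 4 (L): throw ball2 h=3 -> lands@7:R; in-air after throw: [b1@5:R b2@7:R]
Beat 5 (R): throw ball1 h=1 -> lands@6:L; in-air after throw: [b1@6:L b2@7:R]
Ball 1: thrown@0 h=3 -> first land @3; rethrown@3 h=2 -> second land @5

Answer: 3 5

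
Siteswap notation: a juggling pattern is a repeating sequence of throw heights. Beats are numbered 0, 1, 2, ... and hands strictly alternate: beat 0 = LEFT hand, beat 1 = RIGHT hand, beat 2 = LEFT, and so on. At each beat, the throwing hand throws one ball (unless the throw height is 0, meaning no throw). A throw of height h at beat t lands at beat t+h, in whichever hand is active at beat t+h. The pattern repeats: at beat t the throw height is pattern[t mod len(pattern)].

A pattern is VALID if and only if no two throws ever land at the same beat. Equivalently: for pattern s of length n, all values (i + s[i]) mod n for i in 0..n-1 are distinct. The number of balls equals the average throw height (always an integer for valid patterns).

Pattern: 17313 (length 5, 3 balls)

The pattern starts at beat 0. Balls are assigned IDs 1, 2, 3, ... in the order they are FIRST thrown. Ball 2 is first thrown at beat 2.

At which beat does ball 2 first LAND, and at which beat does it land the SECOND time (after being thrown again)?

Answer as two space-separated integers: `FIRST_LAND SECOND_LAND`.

Answer: 5 6

Derivation:
Beat 0 (L): throw ball1 h=1 -> lands@1:R; in-air after throw: [b1@1:R]
Beat 1 (R): throw ball1 h=7 -> lands@8:L; in-air after throw: [b1@8:L]
Beat 2 (L): throw ball2 h=3 -> lands@5:R; in-air after throw: [b2@5:R b1@8:L]
Beat 3 (R): throw ball3 h=1 -> lands@4:L; in-air after throw: [b3@4:L b2@5:R b1@8:L]
Beat 4 (L): throw ball3 h=3 -> lands@7:R; in-air after throw: [b2@5:R b3@7:R b1@8:L]
Beat 5 (R): throw ball2 h=1 -> lands@6:L; in-air after throw: [b2@6:L b3@7:R b1@8:L]
Beat 6 (L): throw ball2 h=7 -> lands@13:R; in-air after throw: [b3@7:R b1@8:L b2@13:R]
Ball 2: thrown@2 h=3 -> first land @5; rethrown@5 h=1 -> second land @6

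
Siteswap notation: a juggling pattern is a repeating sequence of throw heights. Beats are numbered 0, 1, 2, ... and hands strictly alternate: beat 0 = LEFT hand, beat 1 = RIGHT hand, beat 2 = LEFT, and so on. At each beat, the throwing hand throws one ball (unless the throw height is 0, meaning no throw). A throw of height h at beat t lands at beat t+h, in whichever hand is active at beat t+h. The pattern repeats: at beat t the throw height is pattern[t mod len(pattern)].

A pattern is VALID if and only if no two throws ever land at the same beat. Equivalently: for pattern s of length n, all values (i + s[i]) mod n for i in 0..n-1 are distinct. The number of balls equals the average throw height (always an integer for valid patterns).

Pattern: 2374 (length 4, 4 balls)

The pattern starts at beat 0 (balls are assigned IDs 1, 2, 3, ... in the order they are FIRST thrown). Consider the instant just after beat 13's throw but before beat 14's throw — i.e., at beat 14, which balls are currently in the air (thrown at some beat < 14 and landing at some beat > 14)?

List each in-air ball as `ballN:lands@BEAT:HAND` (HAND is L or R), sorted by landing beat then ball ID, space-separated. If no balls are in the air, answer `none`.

Answer: ball3:lands@15:R ball2:lands@16:L ball4:lands@17:R

Derivation:
Beat 0 (L): throw ball1 h=2 -> lands@2:L; in-air after throw: [b1@2:L]
Beat 1 (R): throw ball2 h=3 -> lands@4:L; in-air after throw: [b1@2:L b2@4:L]
Beat 2 (L): throw ball1 h=7 -> lands@9:R; in-air after throw: [b2@4:L b1@9:R]
Beat 3 (R): throw ball3 h=4 -> lands@7:R; in-air after throw: [b2@4:L b3@7:R b1@9:R]
Beat 4 (L): throw ball2 h=2 -> lands@6:L; in-air after throw: [b2@6:L b3@7:R b1@9:R]
Beat 5 (R): throw ball4 h=3 -> lands@8:L; in-air after throw: [b2@6:L b3@7:R b4@8:L b1@9:R]
Beat 6 (L): throw ball2 h=7 -> lands@13:R; in-air after throw: [b3@7:R b4@8:L b1@9:R b2@13:R]
Beat 7 (R): throw ball3 h=4 -> lands@11:R; in-air after throw: [b4@8:L b1@9:R b3@11:R b2@13:R]
Beat 8 (L): throw ball4 h=2 -> lands@10:L; in-air after throw: [b1@9:R b4@10:L b3@11:R b2@13:R]
Beat 9 (R): throw ball1 h=3 -> lands@12:L; in-air after throw: [b4@10:L b3@11:R b1@12:L b2@13:R]
Beat 10 (L): throw ball4 h=7 -> lands@17:R; in-air after throw: [b3@11:R b1@12:L b2@13:R b4@17:R]
Beat 11 (R): throw ball3 h=4 -> lands@15:R; in-air after throw: [b1@12:L b2@13:R b3@15:R b4@17:R]
Beat 12 (L): throw ball1 h=2 -> lands@14:L; in-air after throw: [b2@13:R b1@14:L b3@15:R b4@17:R]
Beat 13 (R): throw ball2 h=3 -> lands@16:L; in-air after throw: [b1@14:L b3@15:R b2@16:L b4@17:R]
Beat 14 (L): throw ball1 h=7 -> lands@21:R; in-air after throw: [b3@15:R b2@16:L b4@17:R b1@21:R]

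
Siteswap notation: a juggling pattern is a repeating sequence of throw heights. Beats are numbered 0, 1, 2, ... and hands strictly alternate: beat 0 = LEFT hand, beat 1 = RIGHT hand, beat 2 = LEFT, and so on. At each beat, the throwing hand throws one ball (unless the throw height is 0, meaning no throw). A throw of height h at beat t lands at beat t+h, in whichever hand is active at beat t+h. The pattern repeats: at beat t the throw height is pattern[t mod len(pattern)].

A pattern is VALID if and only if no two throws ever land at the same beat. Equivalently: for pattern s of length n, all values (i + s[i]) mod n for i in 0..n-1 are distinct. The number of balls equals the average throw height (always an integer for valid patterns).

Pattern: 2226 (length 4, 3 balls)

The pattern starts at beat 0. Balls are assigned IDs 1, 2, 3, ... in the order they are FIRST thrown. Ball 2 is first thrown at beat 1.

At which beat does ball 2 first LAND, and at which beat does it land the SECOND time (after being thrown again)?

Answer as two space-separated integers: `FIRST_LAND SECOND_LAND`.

Beat 0 (L): throw ball1 h=2 -> lands@2:L; in-air after throw: [b1@2:L]
Beat 1 (R): throw ball2 h=2 -> lands@3:R; in-air after throw: [b1@2:L b2@3:R]
Beat 2 (L): throw ball1 h=2 -> lands@4:L; in-air after throw: [b2@3:R b1@4:L]
Beat 3 (R): throw ball2 h=6 -> lands@9:R; in-air after throw: [b1@4:L b2@9:R]
Beat 4 (L): throw ball1 h=2 -> lands@6:L; in-air after throw: [b1@6:L b2@9:R]
Beat 5 (R): throw ball3 h=2 -> lands@7:R; in-air after throw: [b1@6:L b3@7:R b2@9:R]
Beat 6 (L): throw ball1 h=2 -> lands@8:L; in-air after throw: [b3@7:R b1@8:L b2@9:R]
Beat 7 (R): throw ball3 h=6 -> lands@13:R; in-air after throw: [b1@8:L b2@9:R b3@13:R]
Beat 8 (L): throw ball1 h=2 -> lands@10:L; in-air after throw: [b2@9:R b1@10:L b3@13:R]
Beat 9 (R): throw ball2 h=2 -> lands@11:R; in-air after throw: [b1@10:L b2@11:R b3@13:R]
Ball 2: thrown@1 h=2 -> first land @3; rethrown@3 h=6 -> second land @9

Answer: 3 9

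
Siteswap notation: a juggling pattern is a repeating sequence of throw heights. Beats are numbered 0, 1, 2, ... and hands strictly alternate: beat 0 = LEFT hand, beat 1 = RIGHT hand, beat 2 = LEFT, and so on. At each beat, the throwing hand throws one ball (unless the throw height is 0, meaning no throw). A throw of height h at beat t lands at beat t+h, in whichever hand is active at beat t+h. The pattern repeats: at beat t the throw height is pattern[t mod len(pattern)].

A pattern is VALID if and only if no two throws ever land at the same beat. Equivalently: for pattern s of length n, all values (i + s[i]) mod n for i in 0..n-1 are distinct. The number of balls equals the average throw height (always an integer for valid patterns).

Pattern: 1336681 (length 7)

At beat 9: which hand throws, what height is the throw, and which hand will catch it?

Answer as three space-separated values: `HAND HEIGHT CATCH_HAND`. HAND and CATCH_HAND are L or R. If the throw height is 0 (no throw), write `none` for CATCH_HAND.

Answer: R 3 L

Derivation:
Beat 9: 9 mod 2 = 1, so hand = R
Throw height = pattern[9 mod 7] = pattern[2] = 3
Lands at beat 9+3=12, 12 mod 2 = 0, so catch hand = L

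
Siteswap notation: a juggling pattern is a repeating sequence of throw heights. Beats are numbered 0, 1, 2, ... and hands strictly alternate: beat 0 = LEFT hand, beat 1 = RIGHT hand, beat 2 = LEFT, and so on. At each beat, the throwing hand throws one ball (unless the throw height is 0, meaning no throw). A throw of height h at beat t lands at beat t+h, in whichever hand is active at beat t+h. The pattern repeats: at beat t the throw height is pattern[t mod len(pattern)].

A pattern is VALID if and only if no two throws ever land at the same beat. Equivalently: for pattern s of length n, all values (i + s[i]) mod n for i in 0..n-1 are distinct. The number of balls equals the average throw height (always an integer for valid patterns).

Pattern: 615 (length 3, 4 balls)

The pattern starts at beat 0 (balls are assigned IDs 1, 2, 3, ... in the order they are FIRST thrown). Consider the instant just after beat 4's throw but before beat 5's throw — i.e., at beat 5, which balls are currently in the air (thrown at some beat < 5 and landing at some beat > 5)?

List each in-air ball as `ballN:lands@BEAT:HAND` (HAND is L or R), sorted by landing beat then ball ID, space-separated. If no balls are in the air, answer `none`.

Beat 0 (L): throw ball1 h=6 -> lands@6:L; in-air after throw: [b1@6:L]
Beat 1 (R): throw ball2 h=1 -> lands@2:L; in-air after throw: [b2@2:L b1@6:L]
Beat 2 (L): throw ball2 h=5 -> lands@7:R; in-air after throw: [b1@6:L b2@7:R]
Beat 3 (R): throw ball3 h=6 -> lands@9:R; in-air after throw: [b1@6:L b2@7:R b3@9:R]
Beat 4 (L): throw ball4 h=1 -> lands@5:R; in-air after throw: [b4@5:R b1@6:L b2@7:R b3@9:R]
Beat 5 (R): throw ball4 h=5 -> lands@10:L; in-air after throw: [b1@6:L b2@7:R b3@9:R b4@10:L]

Answer: ball1:lands@6:L ball2:lands@7:R ball3:lands@9:R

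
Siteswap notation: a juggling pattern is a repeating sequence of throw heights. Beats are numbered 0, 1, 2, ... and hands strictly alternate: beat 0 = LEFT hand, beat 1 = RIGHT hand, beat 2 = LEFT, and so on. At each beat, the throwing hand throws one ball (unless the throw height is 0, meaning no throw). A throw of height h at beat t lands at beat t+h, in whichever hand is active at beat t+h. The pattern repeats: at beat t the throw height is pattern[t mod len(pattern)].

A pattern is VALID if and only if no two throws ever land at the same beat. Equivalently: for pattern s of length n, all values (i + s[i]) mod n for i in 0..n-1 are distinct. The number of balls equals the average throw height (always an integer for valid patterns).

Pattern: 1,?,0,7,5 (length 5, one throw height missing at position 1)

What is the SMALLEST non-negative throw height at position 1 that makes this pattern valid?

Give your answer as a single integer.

Answer: 2

Derivation:
i=0: (0 + 1) mod 5 = 1
i=1: s[i]=? (unknown)
i=2: (2 + 0) mod 5 = 2
i=3: (3 + 7) mod 5 = 0
i=4: (4 + 5) mod 5 = 4
Known residues: [0, 1, 2, 4]; need a permutation of 0..4, so missing residue r = 3
Need (1 + s) mod 5 = 3; smallest s = (3 - 1) mod 5 = 2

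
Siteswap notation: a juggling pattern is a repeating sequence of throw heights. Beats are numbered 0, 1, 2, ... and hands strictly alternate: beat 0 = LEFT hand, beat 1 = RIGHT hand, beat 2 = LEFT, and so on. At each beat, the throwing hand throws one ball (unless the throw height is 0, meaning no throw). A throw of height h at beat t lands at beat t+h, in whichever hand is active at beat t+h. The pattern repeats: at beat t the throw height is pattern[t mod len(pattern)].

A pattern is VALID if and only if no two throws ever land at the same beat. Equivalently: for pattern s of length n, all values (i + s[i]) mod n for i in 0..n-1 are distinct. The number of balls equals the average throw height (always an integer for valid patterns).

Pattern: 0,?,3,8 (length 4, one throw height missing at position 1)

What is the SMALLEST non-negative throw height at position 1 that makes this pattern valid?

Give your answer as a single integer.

i=0: (0 + 0) mod 4 = 0
i=1: s[i]=? (unknown)
i=2: (2 + 3) mod 4 = 1
i=3: (3 + 8) mod 4 = 3
Known residues: [0, 1, 3]; need a permutation of 0..3, so missing residue r = 2
Need (1 + s) mod 4 = 2; smallest s = (2 - 1) mod 4 = 1

Answer: 1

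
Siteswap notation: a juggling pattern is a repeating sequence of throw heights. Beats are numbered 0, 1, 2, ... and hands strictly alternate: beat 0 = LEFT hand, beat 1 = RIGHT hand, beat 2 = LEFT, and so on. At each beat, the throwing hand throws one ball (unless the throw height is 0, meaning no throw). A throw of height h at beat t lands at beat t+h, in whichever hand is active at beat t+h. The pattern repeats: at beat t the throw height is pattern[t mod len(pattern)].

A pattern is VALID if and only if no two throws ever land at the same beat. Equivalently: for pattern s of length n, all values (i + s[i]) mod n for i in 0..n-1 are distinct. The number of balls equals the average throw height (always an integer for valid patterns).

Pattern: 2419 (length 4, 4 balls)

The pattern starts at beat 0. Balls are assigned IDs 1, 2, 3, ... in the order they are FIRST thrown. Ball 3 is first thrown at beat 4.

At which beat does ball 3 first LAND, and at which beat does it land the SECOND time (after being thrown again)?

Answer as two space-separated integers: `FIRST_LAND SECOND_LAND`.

Answer: 6 7

Derivation:
Beat 0 (L): throw ball1 h=2 -> lands@2:L; in-air after throw: [b1@2:L]
Beat 1 (R): throw ball2 h=4 -> lands@5:R; in-air after throw: [b1@2:L b2@5:R]
Beat 2 (L): throw ball1 h=1 -> lands@3:R; in-air after throw: [b1@3:R b2@5:R]
Beat 3 (R): throw ball1 h=9 -> lands@12:L; in-air after throw: [b2@5:R b1@12:L]
Beat 4 (L): throw ball3 h=2 -> lands@6:L; in-air after throw: [b2@5:R b3@6:L b1@12:L]
Beat 5 (R): throw ball2 h=4 -> lands@9:R; in-air after throw: [b3@6:L b2@9:R b1@12:L]
Beat 6 (L): throw ball3 h=1 -> lands@7:R; in-air after throw: [b3@7:R b2@9:R b1@12:L]
Beat 7 (R): throw ball3 h=9 -> lands@16:L; in-air after throw: [b2@9:R b1@12:L b3@16:L]
Ball 3: thrown@4 h=2 -> first land @6; rethrown@6 h=1 -> second land @7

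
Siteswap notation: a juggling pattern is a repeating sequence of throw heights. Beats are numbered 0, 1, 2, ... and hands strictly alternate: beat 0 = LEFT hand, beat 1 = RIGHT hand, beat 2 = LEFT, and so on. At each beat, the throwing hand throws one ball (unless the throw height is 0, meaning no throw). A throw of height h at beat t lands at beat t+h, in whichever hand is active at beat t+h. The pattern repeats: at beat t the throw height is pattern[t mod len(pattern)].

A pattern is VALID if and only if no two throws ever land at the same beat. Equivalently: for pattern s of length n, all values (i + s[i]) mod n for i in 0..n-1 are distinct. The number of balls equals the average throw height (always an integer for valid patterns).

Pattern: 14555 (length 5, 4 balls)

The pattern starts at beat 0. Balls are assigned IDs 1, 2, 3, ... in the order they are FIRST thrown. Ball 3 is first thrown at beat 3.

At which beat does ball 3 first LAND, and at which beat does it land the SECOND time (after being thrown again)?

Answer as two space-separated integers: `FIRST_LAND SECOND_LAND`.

Beat 0 (L): throw ball1 h=1 -> lands@1:R; in-air after throw: [b1@1:R]
Beat 1 (R): throw ball1 h=4 -> lands@5:R; in-air after throw: [b1@5:R]
Beat 2 (L): throw ball2 h=5 -> lands@7:R; in-air after throw: [b1@5:R b2@7:R]
Beat 3 (R): throw ball3 h=5 -> lands@8:L; in-air after throw: [b1@5:R b2@7:R b3@8:L]
Beat 4 (L): throw ball4 h=5 -> lands@9:R; in-air after throw: [b1@5:R b2@7:R b3@8:L b4@9:R]
Beat 5 (R): throw ball1 h=1 -> lands@6:L; in-air after throw: [b1@6:L b2@7:R b3@8:L b4@9:R]
Beat 6 (L): throw ball1 h=4 -> lands@10:L; in-air after throw: [b2@7:R b3@8:L b4@9:R b1@10:L]
Beat 7 (R): throw ball2 h=5 -> lands@12:L; in-air after throw: [b3@8:L b4@9:R b1@10:L b2@12:L]
Beat 8 (L): throw ball3 h=5 -> lands@13:R; in-air after throw: [b4@9:R b1@10:L b2@12:L b3@13:R]
Beat 9 (R): throw ball4 h=5 -> lands@14:L; in-air after throw: [b1@10:L b2@12:L b3@13:R b4@14:L]
Beat 10 (L): throw ball1 h=1 -> lands@11:R; in-air after throw: [b1@11:R b2@12:L b3@13:R b4@14:L]
Beat 11 (R): throw ball1 h=4 -> lands@15:R; in-air after throw: [b2@12:L b3@13:R b4@14:L b1@15:R]
Beat 12 (L): throw ball2 h=5 -> lands@17:R; in-air after throw: [b3@13:R b4@14:L b1@15:R b2@17:R]
Ball 3: thrown@3 h=5 -> first land @8; rethrown@8 h=5 -> second land @13

Answer: 8 13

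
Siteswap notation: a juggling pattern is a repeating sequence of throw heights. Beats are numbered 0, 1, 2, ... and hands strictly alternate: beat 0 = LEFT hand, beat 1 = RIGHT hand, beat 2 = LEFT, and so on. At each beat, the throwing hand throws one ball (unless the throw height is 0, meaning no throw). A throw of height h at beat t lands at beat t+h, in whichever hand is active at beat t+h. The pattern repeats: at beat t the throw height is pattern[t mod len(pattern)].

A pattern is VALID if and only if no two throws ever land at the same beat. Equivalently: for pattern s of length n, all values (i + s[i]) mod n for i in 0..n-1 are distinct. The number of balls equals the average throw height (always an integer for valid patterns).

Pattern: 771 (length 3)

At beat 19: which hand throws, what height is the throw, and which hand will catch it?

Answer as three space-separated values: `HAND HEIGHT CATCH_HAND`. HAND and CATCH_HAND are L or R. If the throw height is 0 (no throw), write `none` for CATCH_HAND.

Answer: R 7 L

Derivation:
Beat 19: 19 mod 2 = 1, so hand = R
Throw height = pattern[19 mod 3] = pattern[1] = 7
Lands at beat 19+7=26, 26 mod 2 = 0, so catch hand = L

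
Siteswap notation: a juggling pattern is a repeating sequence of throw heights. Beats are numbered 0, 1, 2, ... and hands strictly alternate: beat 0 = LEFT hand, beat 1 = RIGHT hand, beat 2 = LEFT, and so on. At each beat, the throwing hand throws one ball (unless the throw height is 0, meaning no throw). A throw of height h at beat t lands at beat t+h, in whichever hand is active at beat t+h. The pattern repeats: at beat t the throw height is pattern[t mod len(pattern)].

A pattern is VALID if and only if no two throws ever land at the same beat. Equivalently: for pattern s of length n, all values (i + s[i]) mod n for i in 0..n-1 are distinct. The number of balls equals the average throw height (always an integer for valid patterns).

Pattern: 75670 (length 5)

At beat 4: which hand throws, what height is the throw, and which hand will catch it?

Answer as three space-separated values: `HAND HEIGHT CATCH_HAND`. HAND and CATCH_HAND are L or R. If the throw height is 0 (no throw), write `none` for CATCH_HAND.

Beat 4: 4 mod 2 = 0, so hand = L
Throw height = pattern[4 mod 5] = pattern[4] = 0

Answer: L 0 none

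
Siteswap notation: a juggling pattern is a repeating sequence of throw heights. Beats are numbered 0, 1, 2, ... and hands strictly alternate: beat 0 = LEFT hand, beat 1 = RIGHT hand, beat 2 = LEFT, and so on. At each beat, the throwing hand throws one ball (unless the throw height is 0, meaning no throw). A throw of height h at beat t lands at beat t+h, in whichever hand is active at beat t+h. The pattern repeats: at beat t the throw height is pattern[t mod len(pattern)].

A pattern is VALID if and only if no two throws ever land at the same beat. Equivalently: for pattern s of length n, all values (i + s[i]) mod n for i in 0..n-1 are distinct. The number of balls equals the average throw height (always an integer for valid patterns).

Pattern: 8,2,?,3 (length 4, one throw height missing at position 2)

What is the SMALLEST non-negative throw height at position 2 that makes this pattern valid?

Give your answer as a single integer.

i=0: (0 + 8) mod 4 = 0
i=1: (1 + 2) mod 4 = 3
i=2: s[i]=? (unknown)
i=3: (3 + 3) mod 4 = 2
Known residues: [0, 2, 3]; need a permutation of 0..3, so missing residue r = 1
Need (2 + s) mod 4 = 1; smallest s = (1 - 2) mod 4 = 3

Answer: 3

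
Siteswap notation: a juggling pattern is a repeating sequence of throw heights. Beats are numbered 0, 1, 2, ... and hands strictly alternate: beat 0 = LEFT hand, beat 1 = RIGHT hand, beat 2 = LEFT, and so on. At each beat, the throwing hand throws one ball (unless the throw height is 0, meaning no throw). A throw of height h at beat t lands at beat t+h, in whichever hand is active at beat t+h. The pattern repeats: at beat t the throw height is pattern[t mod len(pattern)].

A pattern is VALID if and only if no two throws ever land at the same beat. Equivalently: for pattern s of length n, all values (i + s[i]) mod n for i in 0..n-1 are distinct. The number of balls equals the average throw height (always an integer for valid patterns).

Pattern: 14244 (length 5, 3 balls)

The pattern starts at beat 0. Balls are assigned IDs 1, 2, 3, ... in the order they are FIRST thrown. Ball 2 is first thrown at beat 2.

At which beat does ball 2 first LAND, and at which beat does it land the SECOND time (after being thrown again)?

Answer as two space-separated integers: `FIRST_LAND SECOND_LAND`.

Beat 0 (L): throw ball1 h=1 -> lands@1:R; in-air after throw: [b1@1:R]
Beat 1 (R): throw ball1 h=4 -> lands@5:R; in-air after throw: [b1@5:R]
Beat 2 (L): throw ball2 h=2 -> lands@4:L; in-air after throw: [b2@4:L b1@5:R]
Beat 3 (R): throw ball3 h=4 -> lands@7:R; in-air after throw: [b2@4:L b1@5:R b3@7:R]
Beat 4 (L): throw ball2 h=4 -> lands@8:L; in-air after throw: [b1@5:R b3@7:R b2@8:L]
Beat 5 (R): throw ball1 h=1 -> lands@6:L; in-air after throw: [b1@6:L b3@7:R b2@8:L]
Beat 6 (L): throw ball1 h=4 -> lands@10:L; in-air after throw: [b3@7:R b2@8:L b1@10:L]
Beat 7 (R): throw ball3 h=2 -> lands@9:R; in-air after throw: [b2@8:L b3@9:R b1@10:L]
Beat 8 (L): throw ball2 h=4 -> lands@12:L; in-air after throw: [b3@9:R b1@10:L b2@12:L]
Ball 2: thrown@2 h=2 -> first land @4; rethrown@4 h=4 -> second land @8

Answer: 4 8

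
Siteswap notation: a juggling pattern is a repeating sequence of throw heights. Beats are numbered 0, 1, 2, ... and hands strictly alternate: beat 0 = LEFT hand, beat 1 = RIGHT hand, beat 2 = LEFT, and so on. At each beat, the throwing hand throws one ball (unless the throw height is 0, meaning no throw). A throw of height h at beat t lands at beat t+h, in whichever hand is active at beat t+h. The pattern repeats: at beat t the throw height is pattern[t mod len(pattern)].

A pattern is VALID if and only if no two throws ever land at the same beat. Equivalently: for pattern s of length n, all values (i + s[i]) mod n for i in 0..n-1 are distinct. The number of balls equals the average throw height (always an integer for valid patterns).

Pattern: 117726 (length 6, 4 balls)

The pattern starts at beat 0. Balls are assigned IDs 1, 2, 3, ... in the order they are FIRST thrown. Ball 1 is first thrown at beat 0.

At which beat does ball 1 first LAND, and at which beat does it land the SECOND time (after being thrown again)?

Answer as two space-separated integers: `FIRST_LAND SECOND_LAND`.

Beat 0 (L): throw ball1 h=1 -> lands@1:R; in-air after throw: [b1@1:R]
Beat 1 (R): throw ball1 h=1 -> lands@2:L; in-air after throw: [b1@2:L]
Beat 2 (L): throw ball1 h=7 -> lands@9:R; in-air after throw: [b1@9:R]
Ball 1: thrown@0 h=1 -> first land @1; rethrown@1 h=1 -> second land @2

Answer: 1 2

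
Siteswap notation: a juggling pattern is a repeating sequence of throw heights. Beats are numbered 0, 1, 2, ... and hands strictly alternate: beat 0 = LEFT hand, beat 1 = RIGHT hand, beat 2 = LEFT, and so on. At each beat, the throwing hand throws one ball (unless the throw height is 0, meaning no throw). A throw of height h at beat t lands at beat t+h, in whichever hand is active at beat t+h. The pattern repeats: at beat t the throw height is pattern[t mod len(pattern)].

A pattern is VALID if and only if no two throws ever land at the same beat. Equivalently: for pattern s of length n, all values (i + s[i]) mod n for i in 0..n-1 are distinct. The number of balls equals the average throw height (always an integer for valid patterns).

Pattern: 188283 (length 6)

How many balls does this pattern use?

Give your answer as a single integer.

Pattern = [1, 8, 8, 2, 8, 3], length n = 6
  position 0: throw height = 1, running sum = 1
  position 1: throw height = 8, running sum = 9
  position 2: throw height = 8, running sum = 17
  position 3: throw height = 2, running sum = 19
  position 4: throw height = 8, running sum = 27
  position 5: throw height = 3, running sum = 30
Total sum = 30; balls = sum / n = 30 / 6 = 5

Answer: 5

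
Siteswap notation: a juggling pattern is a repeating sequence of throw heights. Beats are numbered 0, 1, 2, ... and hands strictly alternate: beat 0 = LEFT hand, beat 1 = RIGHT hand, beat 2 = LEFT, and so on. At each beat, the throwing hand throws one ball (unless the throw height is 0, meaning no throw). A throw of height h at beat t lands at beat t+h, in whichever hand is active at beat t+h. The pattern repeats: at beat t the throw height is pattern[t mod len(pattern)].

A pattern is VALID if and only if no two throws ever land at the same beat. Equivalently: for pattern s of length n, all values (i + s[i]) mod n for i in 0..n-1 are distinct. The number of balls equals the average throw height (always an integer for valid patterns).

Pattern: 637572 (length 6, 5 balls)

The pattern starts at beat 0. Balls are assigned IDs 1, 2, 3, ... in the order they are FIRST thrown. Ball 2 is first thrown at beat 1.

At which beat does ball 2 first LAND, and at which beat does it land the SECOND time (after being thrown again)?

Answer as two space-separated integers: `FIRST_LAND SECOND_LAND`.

Answer: 4 11

Derivation:
Beat 0 (L): throw ball1 h=6 -> lands@6:L; in-air after throw: [b1@6:L]
Beat 1 (R): throw ball2 h=3 -> lands@4:L; in-air after throw: [b2@4:L b1@6:L]
Beat 2 (L): throw ball3 h=7 -> lands@9:R; in-air after throw: [b2@4:L b1@6:L b3@9:R]
Beat 3 (R): throw ball4 h=5 -> lands@8:L; in-air after throw: [b2@4:L b1@6:L b4@8:L b3@9:R]
Beat 4 (L): throw ball2 h=7 -> lands@11:R; in-air after throw: [b1@6:L b4@8:L b3@9:R b2@11:R]
Beat 5 (R): throw ball5 h=2 -> lands@7:R; in-air after throw: [b1@6:L b5@7:R b4@8:L b3@9:R b2@11:R]
Beat 6 (L): throw ball1 h=6 -> lands@12:L; in-air after throw: [b5@7:R b4@8:L b3@9:R b2@11:R b1@12:L]
Beat 7 (R): throw ball5 h=3 -> lands@10:L; in-air after throw: [b4@8:L b3@9:R b5@10:L b2@11:R b1@12:L]
Beat 8 (L): throw ball4 h=7 -> lands@15:R; in-air after throw: [b3@9:R b5@10:L b2@11:R b1@12:L b4@15:R]
Beat 9 (R): throw ball3 h=5 -> lands@14:L; in-air after throw: [b5@10:L b2@11:R b1@12:L b3@14:L b4@15:R]
Beat 10 (L): throw ball5 h=7 -> lands@17:R; in-air after throw: [b2@11:R b1@12:L b3@14:L b4@15:R b5@17:R]
Beat 11 (R): throw ball2 h=2 -> lands@13:R; in-air after throw: [b1@12:L b2@13:R b3@14:L b4@15:R b5@17:R]
Ball 2: thrown@1 h=3 -> first land @4; rethrown@4 h=7 -> second land @11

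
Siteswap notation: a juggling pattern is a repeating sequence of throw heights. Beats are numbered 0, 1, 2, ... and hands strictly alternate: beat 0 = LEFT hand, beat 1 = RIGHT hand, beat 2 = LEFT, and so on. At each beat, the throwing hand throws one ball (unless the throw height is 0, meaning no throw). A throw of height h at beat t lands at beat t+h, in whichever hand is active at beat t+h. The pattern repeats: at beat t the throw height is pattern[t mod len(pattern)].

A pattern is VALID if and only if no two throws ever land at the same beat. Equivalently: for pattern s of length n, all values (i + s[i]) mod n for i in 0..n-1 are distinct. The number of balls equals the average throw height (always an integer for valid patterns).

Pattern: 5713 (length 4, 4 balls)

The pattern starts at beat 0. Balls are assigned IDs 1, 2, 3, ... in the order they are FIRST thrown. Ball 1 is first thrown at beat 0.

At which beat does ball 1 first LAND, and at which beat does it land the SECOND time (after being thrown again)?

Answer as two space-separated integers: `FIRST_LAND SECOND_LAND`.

Answer: 5 12

Derivation:
Beat 0 (L): throw ball1 h=5 -> lands@5:R; in-air after throw: [b1@5:R]
Beat 1 (R): throw ball2 h=7 -> lands@8:L; in-air after throw: [b1@5:R b2@8:L]
Beat 2 (L): throw ball3 h=1 -> lands@3:R; in-air after throw: [b3@3:R b1@5:R b2@8:L]
Beat 3 (R): throw ball3 h=3 -> lands@6:L; in-air after throw: [b1@5:R b3@6:L b2@8:L]
Beat 4 (L): throw ball4 h=5 -> lands@9:R; in-air after throw: [b1@5:R b3@6:L b2@8:L b4@9:R]
Beat 5 (R): throw ball1 h=7 -> lands@12:L; in-air after throw: [b3@6:L b2@8:L b4@9:R b1@12:L]
Beat 6 (L): throw ball3 h=1 -> lands@7:R; in-air after throw: [b3@7:R b2@8:L b4@9:R b1@12:L]
Beat 7 (R): throw ball3 h=3 -> lands@10:L; in-air after throw: [b2@8:L b4@9:R b3@10:L b1@12:L]
Beat 8 (L): throw ball2 h=5 -> lands@13:R; in-air after throw: [b4@9:R b3@10:L b1@12:L b2@13:R]
Beat 9 (R): throw ball4 h=7 -> lands@16:L; in-air after throw: [b3@10:L b1@12:L b2@13:R b4@16:L]
Beat 10 (L): throw ball3 h=1 -> lands@11:R; in-air after throw: [b3@11:R b1@12:L b2@13:R b4@16:L]
Beat 11 (R): throw ball3 h=3 -> lands@14:L; in-air after throw: [b1@12:L b2@13:R b3@14:L b4@16:L]
Beat 12 (L): throw ball1 h=5 -> lands@17:R; in-air after throw: [b2@13:R b3@14:L b4@16:L b1@17:R]
Ball 1: thrown@0 h=5 -> first land @5; rethrown@5 h=7 -> second land @12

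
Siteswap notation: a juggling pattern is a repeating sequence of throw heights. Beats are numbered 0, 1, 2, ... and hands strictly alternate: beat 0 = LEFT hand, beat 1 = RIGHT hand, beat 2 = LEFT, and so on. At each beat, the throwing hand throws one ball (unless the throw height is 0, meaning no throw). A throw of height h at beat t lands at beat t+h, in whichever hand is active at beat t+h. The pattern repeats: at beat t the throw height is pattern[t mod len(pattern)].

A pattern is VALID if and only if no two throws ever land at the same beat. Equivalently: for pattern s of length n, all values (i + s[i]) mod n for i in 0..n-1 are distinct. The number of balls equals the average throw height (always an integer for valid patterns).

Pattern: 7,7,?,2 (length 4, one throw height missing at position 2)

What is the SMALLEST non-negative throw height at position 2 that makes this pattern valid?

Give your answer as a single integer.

i=0: (0 + 7) mod 4 = 3
i=1: (1 + 7) mod 4 = 0
i=2: s[i]=? (unknown)
i=3: (3 + 2) mod 4 = 1
Known residues: [0, 1, 3]; need a permutation of 0..3, so missing residue r = 2
Need (2 + s) mod 4 = 2; smallest s = (2 - 2) mod 4 = 0

Answer: 0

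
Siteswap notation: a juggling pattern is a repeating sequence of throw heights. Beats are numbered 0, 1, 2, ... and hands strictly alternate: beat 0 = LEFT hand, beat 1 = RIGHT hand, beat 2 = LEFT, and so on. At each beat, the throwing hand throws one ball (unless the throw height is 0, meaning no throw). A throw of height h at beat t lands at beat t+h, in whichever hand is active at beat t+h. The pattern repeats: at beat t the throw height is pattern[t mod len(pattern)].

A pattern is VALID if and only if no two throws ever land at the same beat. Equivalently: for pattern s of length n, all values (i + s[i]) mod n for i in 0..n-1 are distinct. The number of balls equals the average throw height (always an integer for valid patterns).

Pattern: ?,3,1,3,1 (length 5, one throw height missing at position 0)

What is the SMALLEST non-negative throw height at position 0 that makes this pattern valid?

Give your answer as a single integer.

i=0: s[i]=? (unknown)
i=1: (1 + 3) mod 5 = 4
i=2: (2 + 1) mod 5 = 3
i=3: (3 + 3) mod 5 = 1
i=4: (4 + 1) mod 5 = 0
Known residues: [0, 1, 3, 4]; need a permutation of 0..4, so missing residue r = 2
Need (0 + s) mod 5 = 2; smallest s = (2 - 0) mod 5 = 2

Answer: 2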